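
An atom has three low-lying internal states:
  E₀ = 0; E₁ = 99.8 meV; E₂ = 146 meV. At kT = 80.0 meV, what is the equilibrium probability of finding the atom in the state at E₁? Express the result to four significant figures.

Eᵢ/kT = 0, 1.24750, 1.82500.
Z = Σ e^(−Eᵢ/kT) = e^(−0) + e^(−1.24750) + e^(−1.82500) = 1.00000 + 0.287222 + 0.161218 = 1.44844.
P₁ = e^(−E₁/kT) / Z = 0.287222/1.44844 = 0.1983.

0.1983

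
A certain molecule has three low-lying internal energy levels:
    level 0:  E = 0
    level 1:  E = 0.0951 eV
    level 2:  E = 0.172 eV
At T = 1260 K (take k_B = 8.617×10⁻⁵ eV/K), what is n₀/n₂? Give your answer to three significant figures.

k_BT = 8.617×10⁻⁵ × 1260 K = 0.10857 eV.
n₀/n₂ = exp[−(E₀−E₂)/kT] = exp(−(-0.172 eV)/(0.10857 eV)) = exp(1.5842) = 4.88.

4.88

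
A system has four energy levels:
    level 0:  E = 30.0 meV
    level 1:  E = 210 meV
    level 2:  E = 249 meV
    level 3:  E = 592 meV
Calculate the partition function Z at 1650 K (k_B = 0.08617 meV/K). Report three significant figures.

k_BT = 0.08617 × 1650 K = 142.18 meV.
Eᵢ/kT = 0.21100, 1.4770, 1.7513, 4.1637.
Z = Σ e^(−Eᵢ/kT) = e^(−0.21100) + e^(−1.4770) + e^(−1.7513) + e^(−4.1637) = 0.80977 + 0.22832 + 0.17355 + 0.015550 = 1.2272.

Z = 1.23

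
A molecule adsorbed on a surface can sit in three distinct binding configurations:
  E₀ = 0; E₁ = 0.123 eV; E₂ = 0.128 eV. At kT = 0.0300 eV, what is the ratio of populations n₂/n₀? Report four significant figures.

n₂/n₀ = exp[−(E₂−E₀)/kT] = exp(−(0.128 eV)/(0.0300 eV)) = exp(-4.26667) = 0.01403.

0.01403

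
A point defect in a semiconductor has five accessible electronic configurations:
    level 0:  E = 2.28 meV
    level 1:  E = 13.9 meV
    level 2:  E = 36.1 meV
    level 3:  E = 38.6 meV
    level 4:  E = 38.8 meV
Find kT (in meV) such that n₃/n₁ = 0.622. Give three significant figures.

n₃/n₁ = exp[−(E₃−E₁)/kT] = 0.622.
⇒ (E₃−E₁)/kT = ln(1/0.622) = ln(1.6077) = 0.47480.
kT = 24.7 meV / 0.47480 = 52.0 meV.

52.0 meV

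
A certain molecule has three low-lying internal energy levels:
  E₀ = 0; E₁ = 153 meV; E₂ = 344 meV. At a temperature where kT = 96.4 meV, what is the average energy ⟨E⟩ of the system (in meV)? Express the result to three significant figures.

33.3 meV

Eᵢ/kT = 0, 1.5871, 3.5685.
Z = Σ e^(−Eᵢ/kT) = e^(−0) + e^(−1.5871) + e^(−3.5685) = 1.0000 + 0.20452 + 0.028198 = 1.2327.
⟨E⟩ = Σ Eᵢ e^(−Eᵢ/kT) / Z = (0·1.0000 + 153·0.20452 + 344·0.028198) / 1.2327 = 33.3 meV.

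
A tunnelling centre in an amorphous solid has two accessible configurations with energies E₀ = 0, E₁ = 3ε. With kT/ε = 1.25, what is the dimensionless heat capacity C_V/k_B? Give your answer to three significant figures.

0.439

Eᵢ/kT = 0, 2.4000.
Z = Σ e^(−Eᵢ/kT) = e^(−0) + e^(−2.4000) = 1.0000 + 0.090718 = 1.0907.
⟨E⟩ = 0.24952 ε, ⟨E²⟩ = 0.74857 ε².
C_V/k_B = (⟨E²⟩ − ⟨E⟩²)/(kT)² = (0.74857 − 0.062260)/1.5625 = 0.439.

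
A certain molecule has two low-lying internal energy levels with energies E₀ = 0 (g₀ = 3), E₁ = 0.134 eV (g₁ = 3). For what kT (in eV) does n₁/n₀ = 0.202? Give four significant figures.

0.08378 eV

n₁/n₀ = (g₁/g₀) exp[−(E₁−E₀)/kT] = 0.202.
⇒ (E₁−E₀)/kT = ln((3/3)/0.202) = ln(4.95050) = 1.59949.
kT = 0.134 eV / 1.59949 = 0.08378 eV.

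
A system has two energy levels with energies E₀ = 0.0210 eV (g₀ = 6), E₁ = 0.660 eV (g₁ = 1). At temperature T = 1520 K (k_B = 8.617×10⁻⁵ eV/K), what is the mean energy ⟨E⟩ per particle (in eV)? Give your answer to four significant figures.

k_BT = 8.617×10⁻⁵ × 1520 K = 0.130978 eV.
Eᵢ/kT = 0.160332, 5.03901.
Z = Σ gᵢe^(−Eᵢ/kT) = 6·e^(−0.160332) + 1·e^(−5.03901) = 5.11117 + 0.00648016 = 5.11765.
⟨E⟩ = Σ Eᵢ gᵢe^(−Eᵢ/kT) / Z = (0.0210·5.11117 + 0.660·0.00648016) / 5.11765 = 0.02181 eV.

0.02181 eV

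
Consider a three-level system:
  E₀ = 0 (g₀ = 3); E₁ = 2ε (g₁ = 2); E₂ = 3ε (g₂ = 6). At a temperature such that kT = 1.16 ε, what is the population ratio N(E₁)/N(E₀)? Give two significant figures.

0.12

n₁/n₀ = (g₁/g₀) exp[−(E₁−E₀)/kT] = (2/3) × exp(−(2ε)/(1.16ε)) = (2/3) × exp(-1.724) = 0.12.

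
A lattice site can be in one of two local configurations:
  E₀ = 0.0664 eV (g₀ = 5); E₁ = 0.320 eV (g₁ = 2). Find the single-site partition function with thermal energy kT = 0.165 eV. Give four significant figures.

Eᵢ/kT = 0.402424, 1.93939.
Z = Σ gᵢe^(−Eᵢ/kT) = 5·e^(−0.402424) + 2·e^(−1.93939) = 3.34349 + 0.287583 = 3.63107.

Z = 3.631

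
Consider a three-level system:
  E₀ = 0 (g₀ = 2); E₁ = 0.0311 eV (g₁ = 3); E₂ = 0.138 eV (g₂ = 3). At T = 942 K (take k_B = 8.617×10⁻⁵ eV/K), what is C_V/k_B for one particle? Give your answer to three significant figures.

0.271

k_BT = 8.617×10⁻⁵ × 942 K = 0.081172 eV.
Eᵢ/kT = 0, 0.38314, 1.7001.
Z = Σ gᵢe^(−Eᵢ/kT) = 2·e^(−0) + 3·e^(−0.38314) + 3·e^(−1.7001) = 2.0000 + 2.0452 + 0.54800 = 4.5932.
⟨E⟩ = 0.030312 eV, ⟨E²⟩ = 0.0027027 eV².
C_V/k_B = (⟨E²⟩ − ⟨E⟩²)/(kT)² = (0.0027027 − 0.00091882)/0.0065889 = 0.271.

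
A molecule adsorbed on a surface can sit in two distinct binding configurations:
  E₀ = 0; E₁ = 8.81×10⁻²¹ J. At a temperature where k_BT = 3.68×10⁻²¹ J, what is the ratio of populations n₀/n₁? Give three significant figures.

11.0

n₀/n₁ = exp[−(E₀−E₁)/kT] = exp(−(-8.81 ×10⁻²¹ J)/(3.68 ×10⁻²¹ J)) = exp(2.3940) = 11.0.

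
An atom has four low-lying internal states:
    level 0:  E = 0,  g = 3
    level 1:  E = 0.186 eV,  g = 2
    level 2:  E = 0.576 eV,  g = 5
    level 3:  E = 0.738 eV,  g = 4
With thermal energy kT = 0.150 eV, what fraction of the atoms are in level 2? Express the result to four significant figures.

0.02892

Eᵢ/kT = 0, 1.24000, 3.84000, 4.92000.
Z = Σ gᵢe^(−Eᵢ/kT) = 3·e^(−0) + 2·e^(−1.24000) + 5·e^(−3.84000) + 4·e^(−4.92000) = 3.00000 + 0.578768 + 0.107468 + 0.0291965 = 3.71543.
P₂ = g₂ e^(−E₂/kT) / Z = 0.107468/3.71543 = 0.02892.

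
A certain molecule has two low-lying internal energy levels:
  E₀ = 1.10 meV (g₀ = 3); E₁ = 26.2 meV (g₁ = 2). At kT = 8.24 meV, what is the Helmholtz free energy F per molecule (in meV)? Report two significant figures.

Eᵢ/kT = 0.1335, 3.180.
Z = Σ gᵢe^(−Eᵢ/kT) = 3·e^(−0.1335) + 2·e^(−3.180) = 2.625 + 0.08317 = 2.708.
F = −kT ln Z = −8.24 × ln(2.708) = −8.24 × 0.9962 = -8.2 meV.

-8.2 meV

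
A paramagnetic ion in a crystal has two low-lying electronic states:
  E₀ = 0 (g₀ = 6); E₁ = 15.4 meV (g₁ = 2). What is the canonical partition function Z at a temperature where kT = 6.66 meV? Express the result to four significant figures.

Z = 6.198

Eᵢ/kT = 0, 2.31231.
Z = Σ gᵢe^(−Eᵢ/kT) = 6·e^(−0) + 2·e^(−2.31231) = 6.00000 + 0.198064 = 6.19806.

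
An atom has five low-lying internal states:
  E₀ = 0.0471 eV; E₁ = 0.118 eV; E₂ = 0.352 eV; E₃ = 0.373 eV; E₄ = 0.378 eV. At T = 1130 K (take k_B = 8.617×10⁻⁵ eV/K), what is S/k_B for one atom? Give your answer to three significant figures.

0.918

k_BT = 8.617×10⁻⁵ × 1130 K = 0.097372 eV.
Eᵢ/kT = 0.48371, 1.2118, 3.6150, 3.8307, 3.8820.
Z = Σ e^(−Eᵢ/kT) = e^(−0.48371) + e^(−1.2118) + e^(−3.6150) + e^(−3.8307) + e^(−3.8820) = 0.61649 + 0.29766 + 0.026917 + 0.021694 + 0.020610 = 0.98337.
⟨E⟩ = Σ EᵢPᵢ = 0.091032 eV.
S/k_B = ln Z + ⟨E⟩/kT = ln(0.98337) + 0.091032/0.097372 = -0.016770 + 0.93489 = 0.918.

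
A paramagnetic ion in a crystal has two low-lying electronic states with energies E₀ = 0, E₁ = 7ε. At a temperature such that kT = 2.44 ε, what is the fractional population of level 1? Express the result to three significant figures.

0.0537

Eᵢ/kT = 0, 2.8689.
Z = Σ e^(−Eᵢ/kT) = e^(−0) + e^(−2.8689) = 1.0000 + 0.056761 = 1.0568.
P₁ = e^(−E₁/kT) / Z = 0.056761/1.0568 = 0.0537.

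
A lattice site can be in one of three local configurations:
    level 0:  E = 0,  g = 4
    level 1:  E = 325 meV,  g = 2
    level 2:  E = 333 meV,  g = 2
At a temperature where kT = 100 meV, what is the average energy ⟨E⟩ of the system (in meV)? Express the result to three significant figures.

11.8 meV

Eᵢ/kT = 0, 3.2500, 3.3300.
Z = Σ gᵢe^(−Eᵢ/kT) = 4·e^(−0) + 2·e^(−3.2500) + 2·e^(−3.3300) = 4.0000 + 0.077548 + 0.071586 = 4.1491.
⟨E⟩ = Σ Eᵢ gᵢe^(−Eᵢ/kT) / Z = (0·4.0000 + 325·0.077548 + 333·0.071586) / 4.1491 = 11.8 meV.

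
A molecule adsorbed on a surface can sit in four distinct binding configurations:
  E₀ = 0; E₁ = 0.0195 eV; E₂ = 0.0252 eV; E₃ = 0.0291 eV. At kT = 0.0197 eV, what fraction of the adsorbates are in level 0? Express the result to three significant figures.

0.532

Eᵢ/kT = 0, 0.98985, 1.2792, 1.4772.
Z = Σ e^(−Eᵢ/kT) = e^(−0) + e^(−0.98985) + e^(−1.2792) + e^(−1.4772) = 1.0000 + 0.37163 + 0.27826 + 0.22828 = 1.8782.
P₀ = e^(−E₀/kT) / Z = 1.0000/1.8782 = 0.532.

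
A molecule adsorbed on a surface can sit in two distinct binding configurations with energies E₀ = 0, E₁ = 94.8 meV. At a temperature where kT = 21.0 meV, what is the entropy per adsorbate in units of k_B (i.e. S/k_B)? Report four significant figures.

0.05979

Eᵢ/kT = 0, 4.51429.
Z = Σ e^(−Eᵢ/kT) = e^(−0) + e^(−4.51429) = 1.00000 + 0.0109514 = 1.01095.
⟨E⟩ = Σ EᵢPᵢ = 1.02695 meV.
S/k_B = ln Z + ⟨E⟩/kT = ln(1.01095) + 1.02695/21.0 = 0.0108905 + 0.0489024 = 0.05979.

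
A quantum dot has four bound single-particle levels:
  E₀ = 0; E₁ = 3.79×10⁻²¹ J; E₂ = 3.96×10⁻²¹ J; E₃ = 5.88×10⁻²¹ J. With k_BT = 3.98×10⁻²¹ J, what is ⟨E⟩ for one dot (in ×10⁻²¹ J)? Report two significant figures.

2.2 ×10⁻²¹ J

Eᵢ/kT = 0, 0.9523, 0.9950, 1.477.
Z = Σ e^(−Eᵢ/kT) = e^(−0) + e^(−0.9523) + e^(−0.9950) + e^(−1.477) = 1.000 + 0.3859 + 0.3697 + 0.2283 = 1.984.
⟨E⟩ = Σ Eᵢ e^(−Eᵢ/kT) / Z = (0·1.000 + 3.79·0.3859 + 3.96·0.3697 + 5.88·0.2283) / 1.984 = 2.2 ×10⁻²¹ J.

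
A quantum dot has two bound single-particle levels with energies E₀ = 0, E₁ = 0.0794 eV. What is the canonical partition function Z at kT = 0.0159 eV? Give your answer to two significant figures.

Eᵢ/kT = 0, 4.994.
Z = Σ e^(−Eᵢ/kT) = e^(−0) + e^(−4.994) = 1.000 + 0.006778 = 1.007.

Z = 1.0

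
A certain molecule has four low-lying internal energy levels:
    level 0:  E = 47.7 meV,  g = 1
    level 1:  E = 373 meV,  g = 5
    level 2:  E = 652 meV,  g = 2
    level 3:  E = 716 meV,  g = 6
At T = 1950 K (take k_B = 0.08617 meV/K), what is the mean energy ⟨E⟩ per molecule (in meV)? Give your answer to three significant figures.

229 meV

k_BT = 0.08617 × 1950 K = 168.03 meV.
Eᵢ/kT = 0.28388, 2.2198, 3.8803, 4.2611.
Z = Σ gᵢe^(−Eᵢ/kT) = 1·e^(−0.28388) + 5·e^(−2.2198) + 2·e^(−3.8803) + 6·e^(−4.2611) = 0.75286 + 0.54315 + 0.041289 + 0.084641 = 1.4219.
⟨E⟩ = Σ Eᵢ gᵢe^(−Eᵢ/kT) / Z = (47.7·0.75286 + 373·0.54315 + 652·0.041289 + 716·0.084641) / 1.4219 = 229 meV.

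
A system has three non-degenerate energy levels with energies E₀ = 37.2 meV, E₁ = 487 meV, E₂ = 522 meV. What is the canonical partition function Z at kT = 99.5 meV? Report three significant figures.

Z = 0.701

Eᵢ/kT = 0.37387, 4.8945, 5.2462.
Z = Σ e^(−Eᵢ/kT) = e^(−0.37387) + e^(−4.8945) + e^(−5.2462) = 0.68807 + 0.0074877 + 0.0052675 = 0.70083.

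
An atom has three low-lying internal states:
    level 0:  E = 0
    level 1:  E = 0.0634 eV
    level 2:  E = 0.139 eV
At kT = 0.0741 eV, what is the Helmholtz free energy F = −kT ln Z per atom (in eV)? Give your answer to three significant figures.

Eᵢ/kT = 0, 0.85560, 1.8758.
Z = Σ e^(−Eᵢ/kT) = e^(−0) + e^(−0.85560) + e^(−1.8758) = 1.0000 + 0.42503 + 0.15323 = 1.5783.
F = −kT ln Z = −0.0741 × ln(1.5783) = −0.0741 × 0.45635 = -0.0338 eV.

-0.0338 eV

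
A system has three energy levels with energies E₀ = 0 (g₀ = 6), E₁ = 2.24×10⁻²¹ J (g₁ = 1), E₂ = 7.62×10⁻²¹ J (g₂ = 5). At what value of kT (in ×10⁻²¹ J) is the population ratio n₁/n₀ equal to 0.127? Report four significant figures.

n₁/n₀ = (g₁/g₀) exp[−(E₁−E₀)/kT] = 0.127.
⇒ (E₁−E₀)/kT = ln((1/6)/0.127) = ln(1.31234) = 0.271812.
kT = 2.24 ×10⁻²¹ J / 0.271812 = 8.241 ×10⁻²¹ J.

8.241 ×10⁻²¹ J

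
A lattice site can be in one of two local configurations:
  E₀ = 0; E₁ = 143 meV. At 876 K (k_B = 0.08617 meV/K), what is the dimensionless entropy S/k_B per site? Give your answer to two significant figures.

k_BT = 0.08617 × 876 K = 75.48 meV.
Eᵢ/kT = 0, 1.895.
Z = Σ e^(−Eᵢ/kT) = e^(−0) + e^(−1.895) = 1.000 + 0.1503 = 1.150.
⟨E⟩ = Σ EᵢPᵢ = 18.69 meV.
S/k_B = ln Z + ⟨E⟩/kT = ln(1.150) + 18.69/75.48 = 0.1398 + 0.2476 = 0.39.

0.39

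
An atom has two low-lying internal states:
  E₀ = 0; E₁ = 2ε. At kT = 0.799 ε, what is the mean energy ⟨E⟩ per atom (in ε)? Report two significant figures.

0.15 ε

Eᵢ/kT = 0, 2.503.
Z = Σ e^(−Eᵢ/kT) = e^(−0) + e^(−2.503) = 1.000 + 0.08184 = 1.082.
⟨E⟩ = Σ Eᵢ e^(−Eᵢ/kT) / Z = (0·1.000 + 2·0.08184) / 1.082 = 0.15 ε.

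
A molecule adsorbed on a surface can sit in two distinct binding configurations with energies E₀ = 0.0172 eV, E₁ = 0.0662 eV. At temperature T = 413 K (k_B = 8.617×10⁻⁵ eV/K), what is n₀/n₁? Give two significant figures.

k_BT = 8.617×10⁻⁵ × 413 K = 0.03559 eV.
n₀/n₁ = exp[−(E₀−E₁)/kT] = exp(−(-0.0490 eV)/(0.03559 eV)) = exp(1.377) = 4.0.

4.0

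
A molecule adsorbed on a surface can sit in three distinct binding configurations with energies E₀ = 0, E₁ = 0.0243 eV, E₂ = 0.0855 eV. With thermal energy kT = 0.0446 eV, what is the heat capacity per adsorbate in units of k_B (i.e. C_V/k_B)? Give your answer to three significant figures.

0.293

Eᵢ/kT = 0, 0.54484, 1.9170.
Z = Σ e^(−Eᵢ/kT) = e^(−0) + e^(−0.54484) + e^(−1.9170) = 1.0000 + 0.57993 + 0.14705 = 1.7270.
⟨E⟩ = 0.015440 eV, ⟨E²⟩ = 0.00082074 eV².
C_V/k_B = (⟨E²⟩ − ⟨E⟩²)/(kT)² = (0.00082074 − 0.00023839)/0.0019892 = 0.293.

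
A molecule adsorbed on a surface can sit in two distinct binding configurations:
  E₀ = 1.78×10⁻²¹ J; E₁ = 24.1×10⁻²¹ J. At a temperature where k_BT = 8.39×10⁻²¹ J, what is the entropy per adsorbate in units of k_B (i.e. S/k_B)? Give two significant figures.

0.24

Eᵢ/kT = 0.2122, 2.872.
Z = Σ e^(−Eᵢ/kT) = e^(−0.2122) + e^(−2.872) = 0.8088 + 0.05659 = 0.8654.
⟨E⟩ = Σ EᵢPᵢ = 3.240 ×10⁻²¹ J.
S/k_B = ln Z + ⟨E⟩/kT = ln(0.8654) + 3.240/8.39 = -0.1446 + 0.3862 = 0.24.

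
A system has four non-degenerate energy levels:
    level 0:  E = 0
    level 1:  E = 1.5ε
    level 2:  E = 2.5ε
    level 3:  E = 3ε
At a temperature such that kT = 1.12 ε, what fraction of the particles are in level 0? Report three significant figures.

0.695

Eᵢ/kT = 0, 1.3393, 2.2321, 2.6786.
Z = Σ e^(−Eᵢ/kT) = e^(−0) + e^(−1.3393) + e^(−2.2321) + e^(−2.6786) = 1.0000 + 0.26203 + 0.10730 + 0.068659 = 1.4380.
P₀ = e^(−E₀/kT) / Z = 1.0000/1.4380 = 0.695.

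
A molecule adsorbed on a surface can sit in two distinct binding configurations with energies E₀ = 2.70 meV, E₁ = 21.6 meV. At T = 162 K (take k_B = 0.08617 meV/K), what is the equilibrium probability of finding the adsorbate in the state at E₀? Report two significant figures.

k_BT = 0.08617 × 162 K = 13.96 meV.
Eᵢ/kT = 0.1934, 1.547.
Z = Σ e^(−Eᵢ/kT) = e^(−0.1934) + e^(−1.547) = 0.8242 + 0.2129 = 1.037.
P₀ = e^(−E₀/kT) / Z = 0.8242/1.037 = 0.79.

0.79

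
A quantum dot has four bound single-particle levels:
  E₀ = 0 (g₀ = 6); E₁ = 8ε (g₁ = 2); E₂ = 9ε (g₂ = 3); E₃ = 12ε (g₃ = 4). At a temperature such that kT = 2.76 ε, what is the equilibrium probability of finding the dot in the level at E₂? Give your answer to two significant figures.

Eᵢ/kT = 0, 2.899, 3.261, 4.348.
Z = Σ gᵢe^(−Eᵢ/kT) = 6·e^(−0) + 2·e^(−2.899) + 3·e^(−3.261) + 4·e^(−4.348) = 6.000 + 0.1102 + 0.1151 + 0.05173 = 6.277.
P₂ = g₂ e^(−E₂/kT) / Z = 0.1151/6.277 = 0.018.

0.018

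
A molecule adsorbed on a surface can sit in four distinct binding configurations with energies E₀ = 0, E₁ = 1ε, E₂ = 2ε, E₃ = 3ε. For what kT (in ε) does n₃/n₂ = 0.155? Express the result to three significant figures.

n₃/n₂ = exp[−(E₃−E₂)/kT] = 0.155.
⇒ (E₃−E₂)/kT = ln(1/0.155) = ln(6.4516) = 1.8643.
kT = 1ε / 1.8643 = 0.536 ε.

0.536 ε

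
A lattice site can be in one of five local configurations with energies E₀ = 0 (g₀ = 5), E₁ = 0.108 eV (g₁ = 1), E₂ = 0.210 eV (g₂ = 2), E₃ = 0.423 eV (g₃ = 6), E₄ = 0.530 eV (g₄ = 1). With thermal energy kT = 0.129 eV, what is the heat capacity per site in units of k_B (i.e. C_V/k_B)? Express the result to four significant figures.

0.5786

Eᵢ/kT = 0, 0.837209, 1.62791, 3.27907, 4.10853.
Z = Σ gᵢe^(−Eᵢ/kT) = 5·e^(−0) + 1·e^(−0.837209) + 2·e^(−1.62791) + 6·e^(−3.27907) + 1·e^(−4.10853) = 5.00000 + 0.432917 + 0.392679 + 0.225980 + 0.0164319 = 6.06801.
⟨E⟩ = 0.0384831 eV, ⟨E²⟩ = 0.0111102 eV².
C_V/k_B = (⟨E²⟩ − ⟨E⟩²)/(kT)² = (0.0111102 − 0.00148095)/0.0166410 = 0.5786.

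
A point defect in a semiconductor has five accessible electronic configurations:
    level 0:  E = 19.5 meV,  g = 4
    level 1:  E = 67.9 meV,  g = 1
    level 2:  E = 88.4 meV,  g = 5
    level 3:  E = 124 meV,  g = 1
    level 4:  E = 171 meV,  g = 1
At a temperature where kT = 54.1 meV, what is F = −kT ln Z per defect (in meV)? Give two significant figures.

Eᵢ/kT = 0.3604, 1.255, 1.634, 2.292, 3.161.
Z = Σ gᵢe^(−Eᵢ/kT) = 4·e^(−0.3604) + 1·e^(−1.255) + 5·e^(−1.634) + 1·e^(−2.292) + 1·e^(−3.161) = 2.790 + 0.2851 + 0.9757 + 0.1011 + 0.04238 = 4.194.
F = −kT ln Z = −54.1 × ln(4.194) = −54.1 × 1.434 = -78 meV.

-78 meV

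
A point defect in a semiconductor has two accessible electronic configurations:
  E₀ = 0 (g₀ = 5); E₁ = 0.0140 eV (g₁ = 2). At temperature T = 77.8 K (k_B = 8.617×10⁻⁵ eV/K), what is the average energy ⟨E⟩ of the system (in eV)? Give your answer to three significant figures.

0.000661 eV

k_BT = 8.617×10⁻⁵ × 77.8 K = 0.0067040 eV.
Eᵢ/kT = 0, 2.0883.
Z = Σ gᵢe^(−Eᵢ/kT) = 5·e^(−0) + 2·e^(−2.0883) = 5.0000 + 0.24780 = 5.2478.
⟨E⟩ = Σ Eᵢ gᵢe^(−Eᵢ/kT) / Z = (0·5.0000 + 0.0140·0.24780) / 5.2478 = 0.000661 eV.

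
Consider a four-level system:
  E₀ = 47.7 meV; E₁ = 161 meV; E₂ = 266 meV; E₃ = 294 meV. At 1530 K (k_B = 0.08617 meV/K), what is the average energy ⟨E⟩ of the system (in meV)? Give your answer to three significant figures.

k_BT = 0.08617 × 1530 K = 131.84 meV.
Eᵢ/kT = 0.36180, 1.2212, 2.0176, 2.2300.
Z = Σ e^(−Eᵢ/kT) = e^(−0.36180) + e^(−1.2212) + e^(−2.0176) + e^(−2.2300) = 0.69642 + 0.29488 + 0.13297 + 0.10753 = 1.2318.
⟨E⟩ = Σ Eᵢ e^(−Eᵢ/kT) / Z = (47.7·0.69642 + 161·0.29488 + 266·0.13297 + 294·0.10753) / 1.2318 = 120 meV.

120 meV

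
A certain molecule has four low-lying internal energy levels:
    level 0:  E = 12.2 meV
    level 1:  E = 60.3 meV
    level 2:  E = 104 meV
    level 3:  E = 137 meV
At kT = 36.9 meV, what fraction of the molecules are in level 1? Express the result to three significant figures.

Eᵢ/kT = 0.33062, 1.6341, 2.8184, 3.7127.
Z = Σ e^(−Eᵢ/kT) = e^(−0.33062) + e^(−1.6341) + e^(−2.8184) + e^(−3.7127) = 0.71848 + 0.19513 + 0.059701 + 0.024412 = 0.99772.
P₁ = e^(−E₁/kT) / Z = 0.19513/0.99772 = 0.196.

0.196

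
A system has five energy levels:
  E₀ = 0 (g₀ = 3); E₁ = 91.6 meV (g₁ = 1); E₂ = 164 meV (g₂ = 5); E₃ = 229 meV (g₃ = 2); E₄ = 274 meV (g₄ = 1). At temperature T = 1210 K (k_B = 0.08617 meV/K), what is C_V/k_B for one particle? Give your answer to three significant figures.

k_BT = 0.08617 × 1210 K = 104.27 meV.
Eᵢ/kT = 0, 0.87849, 1.5728, 2.1962, 2.6278.
Z = Σ gᵢe^(−Eᵢ/kT) = 3·e^(−0) + 1·e^(−0.87849) + 5·e^(−1.5728) + 2·e^(−2.1962) + 1·e^(−2.6278) = 3.0000 + 0.41541 + 1.0373 + 0.22245 + 0.072237 = 4.7474.
⟨E⟩ = 58.749 meV, ⟨E²⟩ = 10211 meV².
C_V/k_B = (⟨E²⟩ − ⟨E⟩²)/(kT)² = (10211 − 3451.4)/10872 = 0.622.

0.622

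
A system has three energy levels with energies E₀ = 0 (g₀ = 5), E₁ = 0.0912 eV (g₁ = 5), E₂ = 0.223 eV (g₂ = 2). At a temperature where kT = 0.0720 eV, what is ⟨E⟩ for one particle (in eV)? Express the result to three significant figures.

Eᵢ/kT = 0, 1.2667, 3.0972.
Z = Σ gᵢe^(−Eᵢ/kT) = 5·e^(−0) + 5·e^(−1.2667) + 2·e^(−3.0972) = 5.0000 + 1.4088 + 0.090351 = 6.4992.
⟨E⟩ = Σ Eᵢ gᵢe^(−Eᵢ/kT) / Z = (0·5.0000 + 0.0912·1.4088 + 0.223·0.090351) / 6.4992 = 0.0229 eV.

0.0229 eV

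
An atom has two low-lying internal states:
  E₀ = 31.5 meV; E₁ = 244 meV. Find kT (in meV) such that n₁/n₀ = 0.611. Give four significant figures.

431.3 meV

n₁/n₀ = exp[−(E₁−E₀)/kT] = 0.611.
⇒ (E₁−E₀)/kT = ln(1/0.611) = ln(1.63666) = 0.492658.
kT = 212.5 meV / 0.492658 = 431.3 meV.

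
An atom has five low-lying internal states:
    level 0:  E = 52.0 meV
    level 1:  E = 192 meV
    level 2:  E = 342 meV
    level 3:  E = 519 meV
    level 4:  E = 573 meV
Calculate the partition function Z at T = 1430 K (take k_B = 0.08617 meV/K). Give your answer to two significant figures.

Z = 0.95

k_BT = 0.08617 × 1430 K = 123.2 meV.
Eᵢ/kT = 0.4221, 1.558, 2.776, 4.213, 4.651.
Z = Σ e^(−Eᵢ/kT) = e^(−0.4221) + e^(−1.558) + e^(−2.776) + e^(−4.213) + e^(−4.651) = 0.6557 + 0.2106 + 0.06229 + 0.01480 + 0.009552 = 0.9529.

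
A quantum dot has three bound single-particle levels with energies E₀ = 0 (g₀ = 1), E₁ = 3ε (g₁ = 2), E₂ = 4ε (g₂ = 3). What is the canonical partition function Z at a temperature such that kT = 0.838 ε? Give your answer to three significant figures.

Z = 1.08

Eᵢ/kT = 0, 3.5800, 4.7733.
Z = Σ gᵢe^(−Eᵢ/kT) = 1·e^(−0) + 2·e^(−3.5800) + 3·e^(−4.7733) = 1.0000 + 0.055751 + 0.025357 = 1.0811.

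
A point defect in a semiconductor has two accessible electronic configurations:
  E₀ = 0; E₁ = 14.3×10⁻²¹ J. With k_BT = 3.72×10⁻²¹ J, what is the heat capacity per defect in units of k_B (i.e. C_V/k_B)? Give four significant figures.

0.3032

Eᵢ/kT = 0, 3.84409.
Z = Σ e^(−Eᵢ/kT) = e^(−0) + e^(−3.84409) = 1.00000 + 0.0214059 = 1.02141.
⟨E⟩ = 0.299688, ⟨E²⟩ = 4.28554.
C_V/k_B = (⟨E²⟩ − ⟨E⟩²)/(kT)² = (4.28554 − 0.0898129)/13.8384 = 0.3032.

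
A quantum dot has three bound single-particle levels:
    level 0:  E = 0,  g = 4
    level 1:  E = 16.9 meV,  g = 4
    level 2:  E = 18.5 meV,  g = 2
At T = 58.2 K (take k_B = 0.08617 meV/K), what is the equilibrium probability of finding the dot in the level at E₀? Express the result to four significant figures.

0.9552

k_BT = 0.08617 × 58.2 K = 5.01509 meV.
Eᵢ/kT = 0, 3.36983, 3.68887.
Z = Σ gᵢe^(−Eᵢ/kT) = 4·e^(−0) + 4·e^(−3.36983) + 2·e^(−3.68887) = 4.00000 + 0.137582 + 0.0500005 = 4.18758.
P₀ = g₀ e^(−E₀/kT) / Z = 4.00000/4.18758 = 0.9552.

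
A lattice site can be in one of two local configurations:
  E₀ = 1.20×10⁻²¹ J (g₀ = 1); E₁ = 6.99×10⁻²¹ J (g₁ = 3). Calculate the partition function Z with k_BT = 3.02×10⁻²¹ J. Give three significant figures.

Z = 0.969

Eᵢ/kT = 0.39735, 2.3146.
Z = Σ gᵢe^(−Eᵢ/kT) = 1·e^(−0.39735) + 3·e^(−2.3146) = 0.67210 + 0.29642 = 0.96852.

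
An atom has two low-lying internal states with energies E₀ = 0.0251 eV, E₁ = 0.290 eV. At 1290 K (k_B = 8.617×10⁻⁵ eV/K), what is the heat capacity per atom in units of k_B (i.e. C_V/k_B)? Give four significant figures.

0.4392

k_BT = 8.617×10⁻⁵ × 1290 K = 0.111159 eV.
Eᵢ/kT = 0.225803, 2.60888.
Z = Σ e^(−Eᵢ/kT) = e^(−0.225803) + e^(−2.60888) = 0.797875 + 0.0736169 = 0.871492.
⟨E⟩ = 0.0474767 eV, ⟨E²⟩ = 0.00768091 eV².
C_V/k_B = (⟨E²⟩ − ⟨E⟩²)/(kT)² = (0.00768091 − 0.00225404)/0.0123563 = 0.4392.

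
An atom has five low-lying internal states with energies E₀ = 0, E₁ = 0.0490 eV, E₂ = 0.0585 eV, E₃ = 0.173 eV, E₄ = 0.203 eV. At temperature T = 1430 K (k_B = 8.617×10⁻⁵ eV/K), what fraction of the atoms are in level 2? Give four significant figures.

0.2277

k_BT = 8.617×10⁻⁵ × 1430 K = 0.123223 eV.
Eᵢ/kT = 0, 0.397653, 0.474749, 1.40396, 1.64742.
Z = Σ e^(−Eᵢ/kT) = e^(−0) + e^(−0.397653) + e^(−0.474749) + e^(−1.40396) + e^(−1.64742) = 1.00000 + 0.671895 + 0.622041 + 0.245622 + 0.192546 = 2.73210.
P₂ = e^(−E₂/kT) / Z = 0.622041/2.73210 = 0.2277.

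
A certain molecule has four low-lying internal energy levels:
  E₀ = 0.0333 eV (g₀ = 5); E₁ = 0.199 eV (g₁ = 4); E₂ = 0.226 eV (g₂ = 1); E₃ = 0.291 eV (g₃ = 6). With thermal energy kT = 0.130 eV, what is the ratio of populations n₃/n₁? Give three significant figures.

n₃/n₁ = (g₃/g₁) exp[−(E₃−E₁)/kT] = (6/4) × exp(−(0.092 eV)/(0.130 eV)) = (6/4) × exp(-0.70769) = 0.739.

0.739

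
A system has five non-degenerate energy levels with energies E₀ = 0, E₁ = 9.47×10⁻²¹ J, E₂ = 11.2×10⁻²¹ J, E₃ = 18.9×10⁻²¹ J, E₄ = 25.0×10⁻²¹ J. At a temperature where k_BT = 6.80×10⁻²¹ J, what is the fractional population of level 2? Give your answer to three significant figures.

Eᵢ/kT = 0, 1.3926, 1.6471, 2.7794, 3.6765.
Z = Σ e^(−Eᵢ/kT) = e^(−0) + e^(−1.3926) + e^(−1.6471) + e^(−2.7794) + e^(−3.6765) = 1.0000 + 0.24843 + 0.19261 + 0.062076 + 0.025311 = 1.5284.
P₂ = e^(−E₂/kT) / Z = 0.19261/1.5284 = 0.126.

0.126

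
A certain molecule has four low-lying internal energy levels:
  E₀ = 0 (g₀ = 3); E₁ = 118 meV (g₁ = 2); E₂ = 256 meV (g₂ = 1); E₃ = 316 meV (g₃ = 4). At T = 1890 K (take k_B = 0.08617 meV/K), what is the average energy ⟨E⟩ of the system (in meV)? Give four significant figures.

k_BT = 0.08617 × 1890 K = 162.861 meV.
Eᵢ/kT = 0, 0.724544, 1.57189, 1.94030.
Z = Σ gᵢe^(−Eᵢ/kT) = 3·e^(−0) + 2·e^(−0.724544) + 1·e^(−1.57189) + 4·e^(−1.94030) = 3.00000 + 0.969091 + 0.207652 + 0.574643 = 4.75139.
⟨E⟩ = Σ Eᵢ gᵢe^(−Eᵢ/kT) / Z = (0·3.00000 + 118·0.969091 + 256·0.207652 + 316·0.574643) / 4.75139 = 73.47 meV.

73.47 meV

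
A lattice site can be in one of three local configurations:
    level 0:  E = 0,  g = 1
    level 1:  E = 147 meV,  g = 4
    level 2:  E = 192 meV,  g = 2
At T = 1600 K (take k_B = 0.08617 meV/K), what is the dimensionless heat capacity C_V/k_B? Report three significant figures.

k_BT = 0.08617 × 1600 K = 137.87 meV.
Eᵢ/kT = 0, 1.0662, 1.3926.
Z = Σ gᵢe^(−Eᵢ/kT) = 1·e^(−0) + 4·e^(−1.0662) + 2·e^(−1.3926) = 1.0000 + 1.3773 + 0.49686 = 2.8742.
⟨E⟩ = 103.63 meV, ⟨E²⟩ = 16728 meV².
C_V/k_B = (⟨E²⟩ − ⟨E⟩²)/(kT)² = (16728 − 10739)/19008 = 0.315.

0.315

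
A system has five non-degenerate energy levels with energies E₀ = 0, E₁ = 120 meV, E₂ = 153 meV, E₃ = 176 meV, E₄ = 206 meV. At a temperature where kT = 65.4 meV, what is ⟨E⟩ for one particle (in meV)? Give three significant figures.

40.0 meV

Eᵢ/kT = 0, 1.8349, 2.3394, 2.6911, 3.1498.
Z = Σ e^(−Eᵢ/kT) = e^(−0) + e^(−1.8349) + e^(−2.3394) + e^(−2.6911) + e^(−3.1498) = 1.0000 + 0.15963 + 0.096385 + 0.067806 + 0.042861 = 1.3667.
⟨E⟩ = Σ Eᵢ e^(−Eᵢ/kT) / Z = (0·1.0000 + 120·0.15963 + 153·0.096385 + 176·0.067806 + 206·0.042861) / 1.3667 = 40.0 meV.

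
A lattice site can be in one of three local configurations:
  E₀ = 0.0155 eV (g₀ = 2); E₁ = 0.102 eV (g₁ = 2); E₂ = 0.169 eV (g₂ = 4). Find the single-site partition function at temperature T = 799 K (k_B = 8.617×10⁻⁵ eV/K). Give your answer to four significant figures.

k_BT = 8.617×10⁻⁵ × 799 K = 0.0688498 eV.
Eᵢ/kT = 0.225128, 1.48149, 2.45462.
Z = Σ gᵢe^(−Eᵢ/kT) = 2·e^(−0.225128) + 2·e^(−1.48149) + 4·e^(−2.45462) = 1.59683 + 0.454598 + 0.343583 = 2.39501.

Z = 2.395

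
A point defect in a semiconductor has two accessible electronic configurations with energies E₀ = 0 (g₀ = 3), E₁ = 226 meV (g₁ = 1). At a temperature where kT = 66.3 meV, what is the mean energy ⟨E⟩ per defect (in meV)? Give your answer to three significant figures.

2.47 meV

Eᵢ/kT = 0, 3.4087.
Z = Σ gᵢe^(−Eᵢ/kT) = 3·e^(−0) + 1·e^(−3.4087) = 3.0000 + 0.033084 = 3.0331.
⟨E⟩ = Σ Eᵢ gᵢe^(−Eᵢ/kT) / Z = (0·3.0000 + 226·0.033084) / 3.0331 = 2.47 meV.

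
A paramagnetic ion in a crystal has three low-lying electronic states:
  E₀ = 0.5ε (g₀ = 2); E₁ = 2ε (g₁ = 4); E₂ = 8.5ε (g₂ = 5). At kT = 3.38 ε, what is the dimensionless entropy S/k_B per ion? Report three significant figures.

2.06

Eᵢ/kT = 0.14793, 0.59172, 2.5148.
Z = Σ gᵢe^(−Eᵢ/kT) = 2·e^(−0.14793) + 4·e^(−0.59172) + 5·e^(−2.5148) = 1.7250 + 2.2135 + 0.40440 = 4.3429.
⟨E⟩ = Σ EᵢPᵢ = 2.0095 ε.
S/k_B = ln Z + ⟨E⟩/kT = ln(4.3429) + 2.0095/3.38 = 1.4685 + 0.59453 = 2.06.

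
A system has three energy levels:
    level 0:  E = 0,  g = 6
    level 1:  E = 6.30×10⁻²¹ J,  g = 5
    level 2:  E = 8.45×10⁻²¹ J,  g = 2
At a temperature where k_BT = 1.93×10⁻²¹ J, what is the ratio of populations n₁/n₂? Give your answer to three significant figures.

n₁/n₂ = (g₁/g₂) exp[−(E₁−E₂)/kT] = (5/2) × exp(−(-2.15 ×10⁻²¹ J)/(1.93 ×10⁻²¹ J)) = (5/2) × exp(1.1140) = 7.62.

7.62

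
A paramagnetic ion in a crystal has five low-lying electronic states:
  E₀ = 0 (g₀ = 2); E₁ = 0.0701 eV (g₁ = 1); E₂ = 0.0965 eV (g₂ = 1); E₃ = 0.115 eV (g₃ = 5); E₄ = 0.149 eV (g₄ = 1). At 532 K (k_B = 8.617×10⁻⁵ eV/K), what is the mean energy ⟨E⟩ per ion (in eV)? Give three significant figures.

k_BT = 8.617×10⁻⁵ × 532 K = 0.045842 eV.
Eᵢ/kT = 0, 1.5292, 2.1051, 2.5086, 3.2503.
Z = Σ gᵢe^(−Eᵢ/kT) = 2·e^(−0) + 1·e^(−1.5292) + 1·e^(−2.1051) + 5·e^(−2.5086) + 1·e^(−3.2503) = 2.0000 + 0.21671 + 0.12183 + 0.40691 + 0.038763 = 2.7842.
⟨E⟩ = Σ Eᵢ gᵢe^(−Eᵢ/kT) / Z = (0·2.0000 + 0.0701·0.21671 + 0.0965·0.12183 + 0.115·0.40691 + 0.149·0.038763) / 2.7842 = 0.0286 eV.

0.0286 eV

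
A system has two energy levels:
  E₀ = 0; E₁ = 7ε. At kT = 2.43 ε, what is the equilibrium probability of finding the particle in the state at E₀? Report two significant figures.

0.95

Eᵢ/kT = 0, 2.881.
Z = Σ e^(−Eᵢ/kT) = e^(−0) + e^(−2.881) = 1.000 + 0.05608 = 1.056.
P₀ = e^(−E₀/kT) / Z = 1.000/1.056 = 0.95.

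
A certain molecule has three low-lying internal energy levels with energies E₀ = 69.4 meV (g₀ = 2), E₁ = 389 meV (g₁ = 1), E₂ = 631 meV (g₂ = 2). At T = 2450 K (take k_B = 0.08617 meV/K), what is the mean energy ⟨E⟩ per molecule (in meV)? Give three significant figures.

k_BT = 0.08617 × 2450 K = 211.12 meV.
Eᵢ/kT = 0.32872, 1.8426, 2.9888.
Z = Σ gᵢe^(−Eᵢ/kT) = 2·e^(−0.32872) + 1·e^(−1.8426) + 2·e^(−2.9888) = 1.4397 + 0.15841 + 0.10070 = 1.6988.
⟨E⟩ = Σ Eᵢ gᵢe^(−Eᵢ/kT) / Z = (69.4·1.4397 + 389·0.15841 + 631·0.10070) / 1.6988 = 132 meV.

132 meV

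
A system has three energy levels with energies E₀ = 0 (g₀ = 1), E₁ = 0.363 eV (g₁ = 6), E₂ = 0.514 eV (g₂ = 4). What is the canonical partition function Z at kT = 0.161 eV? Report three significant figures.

Z = 1.79

Eᵢ/kT = 0, 2.2547, 3.1925.
Z = Σ gᵢe^(−Eᵢ/kT) = 1·e^(−0) + 6·e^(−2.2547) + 4·e^(−3.1925) = 1.0000 + 0.62943 + 0.16428 = 1.7937.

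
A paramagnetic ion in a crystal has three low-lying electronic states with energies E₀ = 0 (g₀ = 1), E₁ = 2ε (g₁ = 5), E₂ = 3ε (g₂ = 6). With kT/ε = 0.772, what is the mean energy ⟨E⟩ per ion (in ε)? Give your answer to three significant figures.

Eᵢ/kT = 0, 2.5907, 3.8860.
Z = Σ gᵢe^(−Eᵢ/kT) = 1·e^(−0) + 5·e^(−2.5907) + 6·e^(−3.8860) = 1.0000 + 0.37484 + 0.12316 = 1.4980.
⟨E⟩ = Σ Eᵢ gᵢe^(−Eᵢ/kT) / Z = (0·1.0000 + 2·0.37484 + 3·0.12316) / 1.4980 = 0.747 ε.

0.747 ε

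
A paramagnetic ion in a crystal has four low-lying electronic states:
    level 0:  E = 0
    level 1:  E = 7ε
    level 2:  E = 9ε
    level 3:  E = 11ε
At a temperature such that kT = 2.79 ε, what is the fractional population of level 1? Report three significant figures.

Eᵢ/kT = 0, 2.5090, 3.2258, 3.9427.
Z = Σ e^(−Eᵢ/kT) = e^(−0) + e^(−2.5090) + e^(−3.2258) + e^(−3.9427) = 1.0000 + 0.081350 + 0.039724 + 0.019396 = 1.1405.
P₁ = e^(−E₁/kT) / Z = 0.081350/1.1405 = 0.0713.

0.0713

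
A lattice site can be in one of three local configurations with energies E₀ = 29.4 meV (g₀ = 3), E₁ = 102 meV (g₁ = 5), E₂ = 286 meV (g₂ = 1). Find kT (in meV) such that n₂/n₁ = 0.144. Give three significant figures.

560 meV

n₂/n₁ = (g₂/g₁) exp[−(E₂−E₁)/kT] = 0.144.
⇒ (E₂−E₁)/kT = ln((1/5)/0.144) = ln(1.3889) = 0.32851.
kT = 184 meV / 0.32851 = 560 meV.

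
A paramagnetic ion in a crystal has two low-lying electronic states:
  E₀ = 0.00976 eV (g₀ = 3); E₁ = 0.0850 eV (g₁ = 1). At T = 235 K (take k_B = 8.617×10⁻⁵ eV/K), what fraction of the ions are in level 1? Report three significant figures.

k_BT = 8.617×10⁻⁵ × 235 K = 0.020250 eV.
Eᵢ/kT = 0.48198, 4.1975.
Z = Σ gᵢe^(−Eᵢ/kT) = 3·e^(−0.48198) + 1·e^(−4.1975) = 1.8527 + 0.015033 = 1.8677.
P₁ = g₁ e^(−E₁/kT) / Z = 0.015033/1.8677 = 0.00805.

0.00805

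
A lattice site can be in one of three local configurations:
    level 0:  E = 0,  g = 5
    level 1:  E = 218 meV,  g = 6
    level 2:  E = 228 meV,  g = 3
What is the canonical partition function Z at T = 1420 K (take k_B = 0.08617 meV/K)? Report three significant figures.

Z = 6.48

k_BT = 0.08617 × 1420 K = 122.36 meV.
Eᵢ/kT = 0, 1.7816, 1.8634.
Z = Σ gᵢe^(−Eᵢ/kT) = 5·e^(−0) + 6·e^(−1.7816) + 3·e^(−1.8634) = 5.0000 + 1.0102 + 0.46543 = 6.4756.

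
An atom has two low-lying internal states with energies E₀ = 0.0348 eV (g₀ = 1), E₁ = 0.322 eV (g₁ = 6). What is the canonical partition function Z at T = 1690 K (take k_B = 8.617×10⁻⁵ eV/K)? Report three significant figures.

Z = 1.44

k_BT = 8.617×10⁻⁵ × 1690 K = 0.14563 eV.
Eᵢ/kT = 0.23896, 2.2111.
Z = Σ gᵢe^(−Eᵢ/kT) = 1·e^(−0.23896) + 6·e^(−2.2111) = 0.78745 + 0.65748 = 1.4449.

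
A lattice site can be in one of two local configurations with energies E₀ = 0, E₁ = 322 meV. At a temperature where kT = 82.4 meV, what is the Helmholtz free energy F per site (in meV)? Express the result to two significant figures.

-1.6 meV

Eᵢ/kT = 0, 3.908.
Z = Σ e^(−Eᵢ/kT) = e^(−0) + e^(−3.908) = 1.000 + 0.02008 = 1.020.
F = −kT ln Z = −82.4 × ln(1.020) = −82.4 × 0.01980 = -1.6 meV.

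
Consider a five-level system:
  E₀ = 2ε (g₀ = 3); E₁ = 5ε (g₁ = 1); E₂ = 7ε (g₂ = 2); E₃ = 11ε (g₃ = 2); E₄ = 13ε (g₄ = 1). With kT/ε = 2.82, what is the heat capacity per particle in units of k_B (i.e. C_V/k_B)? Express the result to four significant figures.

0.5677

Eᵢ/kT = 0.709220, 1.77305, 2.48227, 3.90071, 4.60993.
Z = Σ gᵢe^(−Eᵢ/kT) = 3·e^(−0.709220) + 1·e^(−1.77305) + 2·e^(−2.48227) + 2·e^(−3.90071) + 1·e^(−4.60993) = 1.47608 + 0.169814 + 0.167107 + 0.0404551 + 0.00995251 = 1.86341.
⟨E⟩ = 2.97592 ε, ⟨E²⟩ = 13.3706 ε².
C_V/k_B = (⟨E²⟩ − ⟨E⟩²)/(kT)² = (13.3706 − 8.85610)/7.95240 = 0.5677.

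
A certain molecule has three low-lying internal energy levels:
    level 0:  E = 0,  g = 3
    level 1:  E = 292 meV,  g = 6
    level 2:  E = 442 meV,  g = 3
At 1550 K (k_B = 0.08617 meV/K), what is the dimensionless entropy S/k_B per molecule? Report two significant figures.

1.8

k_BT = 0.08617 × 1550 K = 133.6 meV.
Eᵢ/kT = 0, 2.186, 3.308.
Z = Σ gᵢe^(−Eᵢ/kT) = 3·e^(−0) + 6·e^(−2.186) + 3·e^(−3.308) = 3.000 + 0.6742 + 0.1098 = 3.784.
⟨E⟩ = Σ EᵢPᵢ = 64.85 meV.
S/k_B = ln Z + ⟨E⟩/kT = ln(3.784) + 64.85/133.6 = 1.331 + 0.4854 = 1.8.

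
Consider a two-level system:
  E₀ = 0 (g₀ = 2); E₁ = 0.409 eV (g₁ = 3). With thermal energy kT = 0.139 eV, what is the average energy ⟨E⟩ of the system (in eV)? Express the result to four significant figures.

0.02998 eV

Eᵢ/kT = 0, 2.94245.
Z = Σ gᵢe^(−Eᵢ/kT) = 2·e^(−0) + 3·e^(−2.94245) = 2.00000 + 0.158209 = 2.15821.
⟨E⟩ = Σ Eᵢ gᵢe^(−Eᵢ/kT) / Z = (0·2.00000 + 0.409·0.158209) / 2.15821 = 0.02998 eV.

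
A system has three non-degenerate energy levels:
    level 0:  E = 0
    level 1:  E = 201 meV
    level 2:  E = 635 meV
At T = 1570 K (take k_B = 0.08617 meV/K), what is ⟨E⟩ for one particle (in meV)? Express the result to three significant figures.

k_BT = 0.08617 × 1570 K = 135.29 meV.
Eᵢ/kT = 0, 1.4857, 4.6936.
Z = Σ e^(−Eᵢ/kT) = e^(−0) + e^(−1.4857) + e^(−4.6936) = 1.0000 + 0.22634 + 0.0091537 = 1.2355.
⟨E⟩ = Σ Eᵢ e^(−Eᵢ/kT) / Z = (0·1.0000 + 201·0.22634 + 635·0.0091537) / 1.2355 = 41.5 meV.

41.5 meV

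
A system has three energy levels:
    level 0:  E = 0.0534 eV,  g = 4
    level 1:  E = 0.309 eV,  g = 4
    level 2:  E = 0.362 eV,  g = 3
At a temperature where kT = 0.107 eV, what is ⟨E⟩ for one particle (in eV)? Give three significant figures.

Eᵢ/kT = 0.49907, 2.8879, 3.3832.
Z = Σ gᵢe^(−Eᵢ/kT) = 4·e^(−0.49907) + 4·e^(−2.8879) + 3·e^(−3.3832) = 2.4284 + 0.22277 + 0.10182 = 2.7530.
⟨E⟩ = Σ Eᵢ gᵢe^(−Eᵢ/kT) / Z = (0.0534·2.4284 + 0.309·0.22277 + 0.362·0.10182) / 2.7530 = 0.0855 eV.

0.0855 eV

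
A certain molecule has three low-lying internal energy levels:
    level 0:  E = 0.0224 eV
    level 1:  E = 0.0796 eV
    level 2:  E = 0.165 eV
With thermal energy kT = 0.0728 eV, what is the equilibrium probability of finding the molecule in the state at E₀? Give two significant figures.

Eᵢ/kT = 0.3077, 1.093, 2.266.
Z = Σ e^(−Eᵢ/kT) = e^(−0.3077) + e^(−1.093) + e^(−2.266) = 0.7351 + 0.3352 + 0.1037 = 1.174.
P₀ = e^(−E₀/kT) / Z = 0.7351/1.174 = 0.63.

0.63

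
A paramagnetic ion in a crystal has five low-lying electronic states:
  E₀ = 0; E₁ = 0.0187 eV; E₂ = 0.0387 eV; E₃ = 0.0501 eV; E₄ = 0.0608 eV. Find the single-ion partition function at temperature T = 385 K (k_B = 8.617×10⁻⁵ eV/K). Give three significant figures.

k_BT = 8.617×10⁻⁵ × 385 K = 0.033175 eV.
Eᵢ/kT = 0, 0.56368, 1.1665, 1.5102, 1.8327.
Z = Σ e^(−Eᵢ/kT) = e^(−0) + e^(−0.56368) + e^(−1.1665) + e^(−1.5102) + e^(−1.8327) = 1.0000 + 0.56911 + 0.31146 + 0.22087 + 0.15998 = 2.2614.

Z = 2.26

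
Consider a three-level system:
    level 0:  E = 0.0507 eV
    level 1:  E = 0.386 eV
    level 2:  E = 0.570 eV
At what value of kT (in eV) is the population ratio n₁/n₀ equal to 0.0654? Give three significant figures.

n₁/n₀ = exp[−(E₁−E₀)/kT] = 0.0654.
⇒ (E₁−E₀)/kT = ln(1/0.0654) = ln(15.291) = 2.7273.
kT = 0.3353 eV / 2.7273 = 0.123 eV.

0.123 eV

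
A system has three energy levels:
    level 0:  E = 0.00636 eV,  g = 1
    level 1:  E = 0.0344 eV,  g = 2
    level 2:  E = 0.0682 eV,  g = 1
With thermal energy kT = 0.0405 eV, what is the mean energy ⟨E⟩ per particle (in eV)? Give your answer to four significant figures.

Eᵢ/kT = 0.157037, 0.849383, 1.68395.
Z = Σ gᵢe^(−Eᵢ/kT) = 1·e^(−0.157037) + 2·e^(−0.849383) + 1·e^(−1.68395) = 0.854672 + 0.855357 + 0.185639 = 1.89567.
⟨E⟩ = Σ Eᵢ gᵢe^(−Eᵢ/kT) / Z = (0.00636·0.854672 + 0.0344·0.855357 + 0.0682·0.185639) / 1.89567 = 0.02507 eV.

0.02507 eV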